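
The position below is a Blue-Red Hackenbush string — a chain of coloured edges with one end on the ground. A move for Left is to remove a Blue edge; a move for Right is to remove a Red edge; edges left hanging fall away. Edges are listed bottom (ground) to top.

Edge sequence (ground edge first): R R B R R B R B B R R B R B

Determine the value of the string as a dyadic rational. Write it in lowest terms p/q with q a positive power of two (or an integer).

Build val(s[:k]) for k = 1..14, string s = R R B R R B R B B R R B R B.
step 1: add R to get R; options L={ — } R={ 0 } = -1
step 2: add R to get RR; options L={ — } R={ -1 0 } = -2
step 3: add B to get RRB; options L={ -2 } R={ -1 0 } = -3/2
step 4: add R to get RRBR; options L={ -2 } R={ -3/2 -1 0 } = -7/4
step 5: add R to get RRBRR; options L={ -2 } R={ -7/4 -3/2 -1 0 } = -15/8
step 6: add B to get RRBRRB; options L={ -2 -15/8 } R={ -7/4 -3/2 -1 0 } = -29/16
step 7: add R to get RRBRRBR; options L={ -2 -15/8 } R={ -29/16 -7/4 -3/2 -1 0 } = -59/32
step 8: add B to get RRBRRBRB; options L={ -2 -15/8 -59/32 } R={ -29/16 -7/4 -3/2 -1 0 } = -117/64
step 9: add B to get RRBRRBRBB; options L={ -2 -15/8 -59/32 -117/64 } R={ -29/16 -7/4 -3/2 -1 0 } = -233/128
step 10: add R to get RRBRRBRBBR; options L={ -2 -15/8 -59/32 -117/64 } R={ -233/128 -29/16 -7/4 -3/2 -1 0 } = -467/256
step 11: add R to get RRBRRBRBBRR; options L={ -2 -15/8 -59/32 -117/64 } R={ -467/256 -233/128 -29/16 -7/4 -3/2 -1 0 } = -935/512
step 12: add B to get RRBRRBRBBRRB; options L={ -2 -15/8 -59/32 -117/64 -935/512 } R={ -467/256 -233/128 -29/16 -7/4 -3/2 -1 0 } = -1869/1024
step 13: add R to get RRBRRBRBBRRBR; options L={ -2 -15/8 -59/32 -117/64 -935/512 } R={ -1869/1024 -467/256 -233/128 -29/16 -7/4 -3/2 -1 0 } = -3739/2048
step 14: add B to get RRBRRBRBBRRBRB; options L={ -2 -15/8 -59/32 -117/64 -935/512 -3739/2048 } R={ -1869/1024 -467/256 -233/128 -29/16 -7/4 -3/2 -1 0 } = -7477/4096

-7477/4096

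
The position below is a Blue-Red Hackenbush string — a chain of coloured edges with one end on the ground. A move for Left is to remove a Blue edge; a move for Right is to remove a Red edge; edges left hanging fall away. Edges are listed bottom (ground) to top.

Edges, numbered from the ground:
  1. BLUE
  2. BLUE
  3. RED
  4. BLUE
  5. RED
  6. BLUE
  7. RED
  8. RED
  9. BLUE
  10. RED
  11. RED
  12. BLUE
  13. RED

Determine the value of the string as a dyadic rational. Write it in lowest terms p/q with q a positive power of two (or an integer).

val(B) = { 0 | — } ⇒ 1
val(BB) = { 0 1 | — } ⇒ 2
val(BBR) = { 0 1 | 2 } ⇒ 3/2
val(BBRB) = { 0 1 3/2 | 2 } ⇒ 7/4
val(BBRBR) = { 0 1 3/2 | 7/4 2 } ⇒ 13/8
val(BBRBRB) = { 0 1 3/2 13/8 | 7/4 2 } ⇒ 27/16
val(BBRBRBR) = { 0 1 3/2 13/8 | 27/16 7/4 2 } ⇒ 53/32
val(BBRBRBRR) = { 0 1 3/2 13/8 | 53/32 27/16 7/4 2 } ⇒ 105/64
val(BBRBRBRRB) = { 0 1 3/2 13/8 105/64 | 53/32 27/16 7/4 2 } ⇒ 211/128
val(BBRBRBRRBR) = { 0 1 3/2 13/8 105/64 | 211/128 53/32 27/16 7/4 2 } ⇒ 421/256
val(BBRBRBRRBRR) = { 0 1 3/2 13/8 105/64 | 421/256 211/128 53/32 27/16 7/4 2 } ⇒ 841/512
val(BBRBRBRRBRRB) = { 0 1 3/2 13/8 105/64 841/512 | 421/256 211/128 53/32 27/16 7/4 2 } ⇒ 1683/1024
val(BBRBRBRRBRRBR) = { 0 1 3/2 13/8 105/64 841/512 | 1683/1024 421/256 211/128 53/32 27/16 7/4 2 } ⇒ 3365/2048

3365/2048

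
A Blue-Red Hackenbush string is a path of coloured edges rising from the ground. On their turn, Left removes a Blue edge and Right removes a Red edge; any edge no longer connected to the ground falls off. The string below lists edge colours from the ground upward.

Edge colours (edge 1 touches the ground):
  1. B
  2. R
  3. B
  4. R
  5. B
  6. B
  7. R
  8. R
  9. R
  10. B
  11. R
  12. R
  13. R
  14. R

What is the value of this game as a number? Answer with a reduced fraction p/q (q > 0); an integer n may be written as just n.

Prefix values for B R B R B B R R R B R R R R via {L|R} + simplicity:
1 of 14 · B · max L 0 · min R +∞ → 1
2 of 14 · BR · max L 0 · min R 1 → 1/2
3 of 14 · BRB · max L 1/2 · min R 1 → 3/4
4 of 14 · BRBR · max L 1/2 · min R 3/4 → 5/8
5 of 14 · BRBRB · max L 5/8 · min R 3/4 → 11/16
6 of 14 · BRBRBB · max L 11/16 · min R 3/4 → 23/32
7 of 14 · BRBRBBR · max L 11/16 · min R 23/32 → 45/64
8 of 14 · BRBRBBRR · max L 11/16 · min R 45/64 → 89/128
9 of 14 · BRBRBBRRR · max L 11/16 · min R 89/128 → 177/256
10 of 14 · BRBRBBRRRB · max L 177/256 · min R 89/128 → 355/512
11 of 14 · BRBRBBRRRBR · max L 177/256 · min R 355/512 → 709/1024
12 of 14 · BRBRBBRRRBRR · max L 177/256 · min R 709/1024 → 1417/2048
13 of 14 · BRBRBBRRRBRRR · max L 177/256 · min R 1417/2048 → 2833/4096
14 of 14 · BRBRBBRRRBRRRR · max L 177/256 · min R 2833/4096 → 5665/8192

5665/8192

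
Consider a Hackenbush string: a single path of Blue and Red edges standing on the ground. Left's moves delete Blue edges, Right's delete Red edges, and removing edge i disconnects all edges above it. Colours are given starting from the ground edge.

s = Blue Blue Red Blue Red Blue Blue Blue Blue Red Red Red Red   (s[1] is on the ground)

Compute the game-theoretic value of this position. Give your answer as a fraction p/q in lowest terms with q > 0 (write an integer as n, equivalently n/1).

step 1: add Blue to get B; options L={ 0 } R={ none } => 1
step 2: add Blue to get BB; options L={ 0, 1 } R={ none } => 2
step 3: add Red to get BBR; options L={ 0, 1 } R={ 2 } => 3/2
step 4: add Blue to get BBRB; options L={ 0, 1, 3/2 } R={ 2 } => 7/4
step 5: add Red to get BBRBR; options L={ 0, 1, 3/2 } R={ 7/4, 2 } => 13/8
step 6: add Blue to get BBRBRB; options L={ 0, 1, 3/2, 13/8 } R={ 7/4, 2 } => 27/16
step 7: add Blue to get BBRBRBB; options L={ 0, 1, 3/2, 13/8, 27/16 } R={ 7/4, 2 } => 55/32
step 8: add Blue to get BBRBRBBB; options L={ 0, 1, 3/2, 13/8, 27/16, 55/32 } R={ 7/4, 2 } => 111/64
step 9: add Blue to get BBRBRBBBB; options L={ 0, 1, 3/2, 13/8, 27/16, 55/32, 111/64 } R={ 7/4, 2 } => 223/128
step 10: add Red to get BBRBRBBBBR; options L={ 0, 1, 3/2, 13/8, 27/16, 55/32, 111/64 } R={ 223/128, 7/4, 2 } => 445/256
step 11: add Red to get BBRBRBBBBRR; options L={ 0, 1, 3/2, 13/8, 27/16, 55/32, 111/64 } R={ 445/256, 223/128, 7/4, 2 } => 889/512
step 12: add Red to get BBRBRBBBBRRR; options L={ 0, 1, 3/2, 13/8, 27/16, 55/32, 111/64 } R={ 889/512, 445/256, 223/128, 7/4, 2 } => 1777/1024
step 13: add Red to get BBRBRBBBBRRRR; options L={ 0, 1, 3/2, 13/8, 27/16, 55/32, 111/64 } R={ 1777/1024, 889/512, 445/256, 223/128, 7/4, 2 } => 3553/2048

3553/2048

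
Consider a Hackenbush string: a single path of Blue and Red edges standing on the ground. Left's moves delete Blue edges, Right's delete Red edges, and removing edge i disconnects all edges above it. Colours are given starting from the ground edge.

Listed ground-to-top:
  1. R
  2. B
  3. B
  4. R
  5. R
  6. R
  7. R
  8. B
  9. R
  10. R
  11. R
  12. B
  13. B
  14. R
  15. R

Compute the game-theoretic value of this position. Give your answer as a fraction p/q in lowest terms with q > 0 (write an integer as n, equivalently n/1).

Prefix values for R B B R R R R B R R R B B R R via {L|R} + simplicity:
R: Left { — }, Right { 0 } gives simplest -1
RB: Left { -1 }, Right { 0 } gives simplest -1/2
RBB: Left { -1; -1/2 }, Right { 0 } gives simplest -1/4
RBBR: Left { -1; -1/2 }, Right { -1/4; 0 } gives simplest -3/8
RBBRR: Left { -1; -1/2 }, Right { -3/8; -1/4; 0 } gives simplest -7/16
RBBRRR: Left { -1; -1/2 }, Right { -7/16; -3/8; -1/4; 0 } gives simplest -15/32
RBBRRRR: Left { -1; -1/2 }, Right { -15/32; -7/16; -3/8; -1/4; 0 } gives simplest -31/64
RBBRRRRB: Left { -1; -1/2; -31/64 }, Right { -15/32; -7/16; -3/8; -1/4; 0 } gives simplest -61/128
RBBRRRRBR: Left { -1; -1/2; -31/64 }, Right { -61/128; -15/32; -7/16; -3/8; -1/4; 0 } gives simplest -123/256
RBBRRRRBRR: Left { -1; -1/2; -31/64 }, Right { -123/256; -61/128; -15/32; -7/16; -3/8; -1/4; 0 } gives simplest -247/512
RBBRRRRBRRR: Left { -1; -1/2; -31/64 }, Right { -247/512; -123/256; -61/128; -15/32; -7/16; -3/8; -1/4; 0 } gives simplest -495/1024
RBBRRRRBRRRB: Left { -1; -1/2; -31/64; -495/1024 }, Right { -247/512; -123/256; -61/128; -15/32; -7/16; -3/8; -1/4; 0 } gives simplest -989/2048
RBBRRRRBRRRBB: Left { -1; -1/2; -31/64; -495/1024; -989/2048 }, Right { -247/512; -123/256; -61/128; -15/32; -7/16; -3/8; -1/4; 0 } gives simplest -1977/4096
RBBRRRRBRRRBBR: Left { -1; -1/2; -31/64; -495/1024; -989/2048 }, Right { -1977/4096; -247/512; -123/256; -61/128; -15/32; -7/16; -3/8; -1/4; 0 } gives simplest -3955/8192
RBBRRRRBRRRBBRR: Left { -1; -1/2; -31/64; -495/1024; -989/2048 }, Right { -3955/8192; -1977/4096; -247/512; -123/256; -61/128; -15/32; -7/16; -3/8; -1/4; 0 } gives simplest -7911/16384

-7911/16384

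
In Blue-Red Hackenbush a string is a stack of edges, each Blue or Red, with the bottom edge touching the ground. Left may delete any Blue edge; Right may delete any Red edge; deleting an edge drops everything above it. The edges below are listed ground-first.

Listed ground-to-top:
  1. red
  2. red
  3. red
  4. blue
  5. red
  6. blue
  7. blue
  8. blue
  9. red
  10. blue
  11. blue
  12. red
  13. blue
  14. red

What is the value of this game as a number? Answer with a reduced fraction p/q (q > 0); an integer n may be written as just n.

-5195/2048

Prefix values for red red red blue red blue blue blue red blue blue red blue red via {L|R} + simplicity:
g_1 [r]  L=[∅]  R=[0]  → -1
g_2 [rr]  L=[∅]  R=[-1,0]  → -2
g_3 [rrr]  L=[∅]  R=[-2,-1,0]  → -3
g_4 [rrrb]  L=[-3]  R=[-2,-1,0]  → -5/2
g_5 [rrrbr]  L=[-3]  R=[-5/2,-2,-1,0]  → -11/4
g_6 [rrrbrb]  L=[-3,-11/4]  R=[-5/2,-2,-1,0]  → -21/8
g_7 [rrrbrbb]  L=[-3,-11/4,-21/8]  R=[-5/2,-2,-1,0]  → -41/16
g_8 [rrrbrbbb]  L=[-3,-11/4,-21/8,-41/16]  R=[-5/2,-2,-1,0]  → -81/32
g_9 [rrrbrbbbr]  L=[-3,-11/4,-21/8,-41/16]  R=[-81/32,-5/2,-2,-1,0]  → -163/64
g_10 [rrrbrbbbrb]  L=[-3,-11/4,-21/8,-41/16,-163/64]  R=[-81/32,-5/2,-2,-1,0]  → -325/128
g_11 [rrrbrbbbrbb]  L=[-3,-11/4,-21/8,-41/16,-163/64,-325/128]  R=[-81/32,-5/2,-2,-1,0]  → -649/256
g_12 [rrrbrbbbrbbr]  L=[-3,-11/4,-21/8,-41/16,-163/64,-325/128]  R=[-649/256,-81/32,-5/2,-2,-1,0]  → -1299/512
g_13 [rrrbrbbbrbbrb]  L=[-3,-11/4,-21/8,-41/16,-163/64,-325/128,-1299/512]  R=[-649/256,-81/32,-5/2,-2,-1,0]  → -2597/1024
g_14 [rrrbrbbbrbbrbr]  L=[-3,-11/4,-21/8,-41/16,-163/64,-325/128,-1299/512]  R=[-2597/1024,-649/256,-81/32,-5/2,-2,-1,0]  → -5195/2048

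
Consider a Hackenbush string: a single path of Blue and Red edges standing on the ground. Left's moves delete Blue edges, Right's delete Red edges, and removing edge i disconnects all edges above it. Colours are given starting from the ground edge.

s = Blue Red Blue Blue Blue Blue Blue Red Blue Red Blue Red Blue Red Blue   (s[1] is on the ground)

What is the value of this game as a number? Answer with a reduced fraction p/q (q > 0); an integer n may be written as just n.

16043/16384

Recurse on prefixes of the 15-edge string Blue Red Blue Blue Blue Blue Blue Red Blue Red Blue Red Blue Red Blue:
g_1 [B]  L=[0]  R=[none]  — 1
g_2 [BR]  L=[0]  R=[1]  — 1/2
g_3 [BRB]  L=[0, 1/2]  R=[1]  — 3/4
g_4 [BRBB]  L=[0, 1/2, 3/4]  R=[1]  — 7/8
g_5 [BRBBB]  L=[0, 1/2, 3/4, 7/8]  R=[1]  — 15/16
g_6 [BRBBBB]  L=[0, 1/2, 3/4, 7/8, 15/16]  R=[1]  — 31/32
g_7 [BRBBBBB]  L=[0, 1/2, 3/4, 7/8, 15/16, 31/32]  R=[1]  — 63/64
g_8 [BRBBBBBR]  L=[0, 1/2, 3/4, 7/8, 15/16, 31/32]  R=[63/64, 1]  — 125/128
g_9 [BRBBBBBRB]  L=[0, 1/2, 3/4, 7/8, 15/16, 31/32, 125/128]  R=[63/64, 1]  — 251/256
g_10 [BRBBBBBRBR]  L=[0, 1/2, 3/4, 7/8, 15/16, 31/32, 125/128]  R=[251/256, 63/64, 1]  — 501/512
g_11 [BRBBBBBRBRB]  L=[0, 1/2, 3/4, 7/8, 15/16, 31/32, 125/128, 501/512]  R=[251/256, 63/64, 1]  — 1003/1024
g_12 [BRBBBBBRBRBR]  L=[0, 1/2, 3/4, 7/8, 15/16, 31/32, 125/128, 501/512]  R=[1003/1024, 251/256, 63/64, 1]  — 2005/2048
g_13 [BRBBBBBRBRBRB]  L=[0, 1/2, 3/4, 7/8, 15/16, 31/32, 125/128, 501/512, 2005/2048]  R=[1003/1024, 251/256, 63/64, 1]  — 4011/4096
g_14 [BRBBBBBRBRBRBR]  L=[0, 1/2, 3/4, 7/8, 15/16, 31/32, 125/128, 501/512, 2005/2048]  R=[4011/4096, 1003/1024, 251/256, 63/64, 1]  — 8021/8192
g_15 [BRBBBBBRBRBRBRB]  L=[0, 1/2, 3/4, 7/8, 15/16, 31/32, 125/128, 501/512, 2005/2048, 8021/8192]  R=[4011/4096, 1003/1024, 251/256, 63/64, 1]  — 16043/16384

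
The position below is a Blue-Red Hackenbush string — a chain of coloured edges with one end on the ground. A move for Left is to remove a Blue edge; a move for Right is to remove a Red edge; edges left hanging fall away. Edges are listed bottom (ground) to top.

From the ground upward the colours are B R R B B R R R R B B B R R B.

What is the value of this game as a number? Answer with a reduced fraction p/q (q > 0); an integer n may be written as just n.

edge 1 of 15 (B): { 0 | (no moves) } so 1
edge 2 of 15 (R): { 0 | 1 } so 1/2
edge 3 of 15 (R): { 0 | 1/2,1 } so 1/4
edge 4 of 15 (B): { 0,1/4 | 1/2,1 } so 3/8
edge 5 of 15 (B): { 0,1/4,3/8 | 1/2,1 } so 7/16
edge 6 of 15 (R): { 0,1/4,3/8 | 7/16,1/2,1 } so 13/32
edge 7 of 15 (R): { 0,1/4,3/8 | 13/32,7/16,1/2,1 } so 25/64
edge 8 of 15 (R): { 0,1/4,3/8 | 25/64,13/32,7/16,1/2,1 } so 49/128
edge 9 of 15 (R): { 0,1/4,3/8 | 49/128,25/64,13/32,7/16,1/2,1 } so 97/256
edge 10 of 15 (B): { 0,1/4,3/8,97/256 | 49/128,25/64,13/32,7/16,1/2,1 } so 195/512
edge 11 of 15 (B): { 0,1/4,3/8,97/256,195/512 | 49/128,25/64,13/32,7/16,1/2,1 } so 391/1024
edge 12 of 15 (B): { 0,1/4,3/8,97/256,195/512,391/1024 | 49/128,25/64,13/32,7/16,1/2,1 } so 783/2048
edge 13 of 15 (R): { 0,1/4,3/8,97/256,195/512,391/1024 | 783/2048,49/128,25/64,13/32,7/16,1/2,1 } so 1565/4096
edge 14 of 15 (R): { 0,1/4,3/8,97/256,195/512,391/1024 | 1565/4096,783/2048,49/128,25/64,13/32,7/16,1/2,1 } so 3129/8192
edge 15 of 15 (B): { 0,1/4,3/8,97/256,195/512,391/1024,3129/8192 | 1565/4096,783/2048,49/128,25/64,13/32,7/16,1/2,1 } so 6259/16384

6259/16384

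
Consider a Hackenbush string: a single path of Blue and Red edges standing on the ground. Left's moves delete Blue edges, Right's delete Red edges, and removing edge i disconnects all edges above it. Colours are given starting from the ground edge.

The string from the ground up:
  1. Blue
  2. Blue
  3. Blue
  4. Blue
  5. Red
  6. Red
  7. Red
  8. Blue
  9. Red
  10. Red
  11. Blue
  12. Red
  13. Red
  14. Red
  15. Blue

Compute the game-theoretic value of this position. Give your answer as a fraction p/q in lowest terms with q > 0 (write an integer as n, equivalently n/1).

6435/2048

step 1: add Blue to get B; options L={ 0 } R={ (no moves) } -> 1
step 2: add Blue to get BB; options L={ 0 1 } R={ (no moves) } -> 2
step 3: add Blue to get BBB; options L={ 0 1 2 } R={ (no moves) } -> 3
step 4: add Blue to get BBBB; options L={ 0 1 2 3 } R={ (no moves) } -> 4
step 5: add Red to get BBBBR; options L={ 0 1 2 3 } R={ 4 } -> 7/2
step 6: add Red to get BBBBRR; options L={ 0 1 2 3 } R={ 7/2 4 } -> 13/4
step 7: add Red to get BBBBRRR; options L={ 0 1 2 3 } R={ 13/4 7/2 4 } -> 25/8
step 8: add Blue to get BBBBRRRB; options L={ 0 1 2 3 25/8 } R={ 13/4 7/2 4 } -> 51/16
step 9: add Red to get BBBBRRRBR; options L={ 0 1 2 3 25/8 } R={ 51/16 13/4 7/2 4 } -> 101/32
step 10: add Red to get BBBBRRRBRR; options L={ 0 1 2 3 25/8 } R={ 101/32 51/16 13/4 7/2 4 } -> 201/64
step 11: add Blue to get BBBBRRRBRRB; options L={ 0 1 2 3 25/8 201/64 } R={ 101/32 51/16 13/4 7/2 4 } -> 403/128
step 12: add Red to get BBBBRRRBRRBR; options L={ 0 1 2 3 25/8 201/64 } R={ 403/128 101/32 51/16 13/4 7/2 4 } -> 805/256
step 13: add Red to get BBBBRRRBRRBRR; options L={ 0 1 2 3 25/8 201/64 } R={ 805/256 403/128 101/32 51/16 13/4 7/2 4 } -> 1609/512
step 14: add Red to get BBBBRRRBRRBRRR; options L={ 0 1 2 3 25/8 201/64 } R={ 1609/512 805/256 403/128 101/32 51/16 13/4 7/2 4 } -> 3217/1024
step 15: add Blue to get BBBBRRRBRRBRRRB; options L={ 0 1 2 3 25/8 201/64 3217/1024 } R={ 1609/512 805/256 403/128 101/32 51/16 13/4 7/2 4 } -> 6435/2048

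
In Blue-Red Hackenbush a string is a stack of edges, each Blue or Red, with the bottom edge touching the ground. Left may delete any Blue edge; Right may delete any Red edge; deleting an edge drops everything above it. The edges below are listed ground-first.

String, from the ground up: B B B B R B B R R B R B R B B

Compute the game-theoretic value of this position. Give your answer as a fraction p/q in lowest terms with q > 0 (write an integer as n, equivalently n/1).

7767/2048

1 of 15 · B · max L 0 · min R +∞ so 1
2 of 15 · BB · max L 1 · min R +∞ so 2
3 of 15 · BBB · max L 2 · min R +∞ so 3
4 of 15 · BBBB · max L 3 · min R +∞ so 4
5 of 15 · BBBBR · max L 3 · min R 4 so 7/2
6 of 15 · BBBBRB · max L 7/2 · min R 4 so 15/4
7 of 15 · BBBBRBB · max L 15/4 · min R 4 so 31/8
8 of 15 · BBBBRBBR · max L 15/4 · min R 31/8 so 61/16
9 of 15 · BBBBRBBRR · max L 15/4 · min R 61/16 so 121/32
10 of 15 · BBBBRBBRRB · max L 121/32 · min R 61/16 so 243/64
11 of 15 · BBBBRBBRRBR · max L 121/32 · min R 243/64 so 485/128
12 of 15 · BBBBRBBRRBRB · max L 485/128 · min R 243/64 so 971/256
13 of 15 · BBBBRBBRRBRBR · max L 485/128 · min R 971/256 so 1941/512
14 of 15 · BBBBRBBRRBRBRB · max L 1941/512 · min R 971/256 so 3883/1024
15 of 15 · BBBBRBBRRBRBRBB · max L 3883/1024 · min R 971/256 so 7767/2048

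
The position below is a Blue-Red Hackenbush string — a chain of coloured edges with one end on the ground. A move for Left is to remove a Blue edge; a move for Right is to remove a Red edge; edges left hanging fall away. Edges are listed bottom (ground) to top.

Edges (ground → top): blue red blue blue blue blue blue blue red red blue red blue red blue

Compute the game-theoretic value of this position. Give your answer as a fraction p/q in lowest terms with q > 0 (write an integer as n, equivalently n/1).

value(b) = { 0 | · } gives 1
value(br) = { 0 | 1 } gives 1/2
value(brb) = { 0,1/2 | 1 } gives 3/4
value(brbb) = { 0,1/2,3/4 | 1 } gives 7/8
value(brbbb) = { 0,1/2,3/4,7/8 | 1 } gives 15/16
value(brbbbb) = { 0,1/2,3/4,7/8,15/16 | 1 } gives 31/32
value(brbbbbb) = { 0,1/2,3/4,7/8,15/16,31/32 | 1 } gives 63/64
value(brbbbbbb) = { 0,1/2,3/4,7/8,15/16,31/32,63/64 | 1 } gives 127/128
value(brbbbbbbr) = { 0,1/2,3/4,7/8,15/16,31/32,63/64 | 127/128,1 } gives 253/256
value(brbbbbbbrr) = { 0,1/2,3/4,7/8,15/16,31/32,63/64 | 253/256,127/128,1 } gives 505/512
value(brbbbbbbrrb) = { 0,1/2,3/4,7/8,15/16,31/32,63/64,505/512 | 253/256,127/128,1 } gives 1011/1024
value(brbbbbbbrrbr) = { 0,1/2,3/4,7/8,15/16,31/32,63/64,505/512 | 1011/1024,253/256,127/128,1 } gives 2021/2048
value(brbbbbbbrrbrb) = { 0,1/2,3/4,7/8,15/16,31/32,63/64,505/512,2021/2048 | 1011/1024,253/256,127/128,1 } gives 4043/4096
value(brbbbbbbrrbrbr) = { 0,1/2,3/4,7/8,15/16,31/32,63/64,505/512,2021/2048 | 4043/4096,1011/1024,253/256,127/128,1 } gives 8085/8192
value(brbbbbbbrrbrbrb) = { 0,1/2,3/4,7/8,15/16,31/32,63/64,505/512,2021/2048,8085/8192 | 4043/4096,1011/1024,253/256,127/128,1 } gives 16171/16384

16171/16384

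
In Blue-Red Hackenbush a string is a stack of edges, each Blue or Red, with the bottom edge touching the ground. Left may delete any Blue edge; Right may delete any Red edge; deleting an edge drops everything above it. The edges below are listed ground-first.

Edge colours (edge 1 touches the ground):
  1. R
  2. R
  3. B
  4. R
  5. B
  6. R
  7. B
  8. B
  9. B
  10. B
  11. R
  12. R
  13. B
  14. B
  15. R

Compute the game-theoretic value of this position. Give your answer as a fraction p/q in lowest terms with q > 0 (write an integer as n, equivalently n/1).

Build val(s[:k]) for k = 1..15, string s = R R B R B R B B B B R R B B R.
R: Left { ∅ }, Right { 0 } — simplest -1
RR: Left { ∅ }, Right { -1,0 } — simplest -2
RRB: Left { -2 }, Right { -1,0 } — simplest -3/2
RRBR: Left { -2 }, Right { -3/2,-1,0 } — simplest -7/4
RRBRB: Left { -2,-7/4 }, Right { -3/2,-1,0 } — simplest -13/8
RRBRBR: Left { -2,-7/4 }, Right { -13/8,-3/2,-1,0 } — simplest -27/16
RRBRBRB: Left { -2,-7/4,-27/16 }, Right { -13/8,-3/2,-1,0 } — simplest -53/32
RRBRBRBB: Left { -2,-7/4,-27/16,-53/32 }, Right { -13/8,-3/2,-1,0 } — simplest -105/64
RRBRBRBBB: Left { -2,-7/4,-27/16,-53/32,-105/64 }, Right { -13/8,-3/2,-1,0 } — simplest -209/128
RRBRBRBBBB: Left { -2,-7/4,-27/16,-53/32,-105/64,-209/128 }, Right { -13/8,-3/2,-1,0 } — simplest -417/256
RRBRBRBBBBR: Left { -2,-7/4,-27/16,-53/32,-105/64,-209/128 }, Right { -417/256,-13/8,-3/2,-1,0 } — simplest -835/512
RRBRBRBBBBRR: Left { -2,-7/4,-27/16,-53/32,-105/64,-209/128 }, Right { -835/512,-417/256,-13/8,-3/2,-1,0 } — simplest -1671/1024
RRBRBRBBBBRRB: Left { -2,-7/4,-27/16,-53/32,-105/64,-209/128,-1671/1024 }, Right { -835/512,-417/256,-13/8,-3/2,-1,0 } — simplest -3341/2048
RRBRBRBBBBRRBB: Left { -2,-7/4,-27/16,-53/32,-105/64,-209/128,-1671/1024,-3341/2048 }, Right { -835/512,-417/256,-13/8,-3/2,-1,0 } — simplest -6681/4096
RRBRBRBBBBRRBBR: Left { -2,-7/4,-27/16,-53/32,-105/64,-209/128,-1671/1024,-3341/2048 }, Right { -6681/4096,-835/512,-417/256,-13/8,-3/2,-1,0 } — simplest -13363/8192

-13363/8192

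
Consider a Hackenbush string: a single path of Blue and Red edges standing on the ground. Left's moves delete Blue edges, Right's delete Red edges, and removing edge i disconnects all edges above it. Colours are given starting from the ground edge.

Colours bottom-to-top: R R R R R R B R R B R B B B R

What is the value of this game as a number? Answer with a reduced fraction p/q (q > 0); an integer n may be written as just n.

-2979/512

G_1 [R]  L=[·]  R=[0]  gives -1
G_2 [RR]  L=[·]  R=[-1,0]  gives -2
G_3 [RRR]  L=[·]  R=[-2,-1,0]  gives -3
G_4 [RRRR]  L=[·]  R=[-3,-2,-1,0]  gives -4
G_5 [RRRRR]  L=[·]  R=[-4,-3,-2,-1,0]  gives -5
G_6 [RRRRRR]  L=[·]  R=[-5,-4,-3,-2,-1,0]  gives -6
G_7 [RRRRRRB]  L=[-6]  R=[-5,-4,-3,-2,-1,0]  gives -11/2
G_8 [RRRRRRBR]  L=[-6]  R=[-11/2,-5,-4,-3,-2,-1,0]  gives -23/4
G_9 [RRRRRRBRR]  L=[-6]  R=[-23/4,-11/2,-5,-4,-3,-2,-1,0]  gives -47/8
G_10 [RRRRRRBRRB]  L=[-6,-47/8]  R=[-23/4,-11/2,-5,-4,-3,-2,-1,0]  gives -93/16
G_11 [RRRRRRBRRBR]  L=[-6,-47/8]  R=[-93/16,-23/4,-11/2,-5,-4,-3,-2,-1,0]  gives -187/32
G_12 [RRRRRRBRRBRB]  L=[-6,-47/8,-187/32]  R=[-93/16,-23/4,-11/2,-5,-4,-3,-2,-1,0]  gives -373/64
G_13 [RRRRRRBRRBRBB]  L=[-6,-47/8,-187/32,-373/64]  R=[-93/16,-23/4,-11/2,-5,-4,-3,-2,-1,0]  gives -745/128
G_14 [RRRRRRBRRBRBBB]  L=[-6,-47/8,-187/32,-373/64,-745/128]  R=[-93/16,-23/4,-11/2,-5,-4,-3,-2,-1,0]  gives -1489/256
G_15 [RRRRRRBRRBRBBBR]  L=[-6,-47/8,-187/32,-373/64,-745/128]  R=[-1489/256,-93/16,-23/4,-11/2,-5,-4,-3,-2,-1,0]  gives -2979/512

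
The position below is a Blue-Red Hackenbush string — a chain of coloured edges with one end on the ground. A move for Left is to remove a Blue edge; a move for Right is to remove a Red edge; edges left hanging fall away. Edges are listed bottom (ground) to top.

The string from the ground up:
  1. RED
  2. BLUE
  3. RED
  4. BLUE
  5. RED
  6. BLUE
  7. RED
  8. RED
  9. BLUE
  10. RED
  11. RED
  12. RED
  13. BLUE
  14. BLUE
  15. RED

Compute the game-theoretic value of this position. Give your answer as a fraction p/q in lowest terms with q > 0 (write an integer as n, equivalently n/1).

-11123/16384

edge 1 of 15 (RED): { — | 0 } ⇒ -1
edge 2 of 15 (BLUE): { -1 | 0 } ⇒ -1/2
edge 3 of 15 (RED): { -1 | -1/2, 0 } ⇒ -3/4
edge 4 of 15 (BLUE): { -1, -3/4 | -1/2, 0 } ⇒ -5/8
edge 5 of 15 (RED): { -1, -3/4 | -5/8, -1/2, 0 } ⇒ -11/16
edge 6 of 15 (BLUE): { -1, -3/4, -11/16 | -5/8, -1/2, 0 } ⇒ -21/32
edge 7 of 15 (RED): { -1, -3/4, -11/16 | -21/32, -5/8, -1/2, 0 } ⇒ -43/64
edge 8 of 15 (RED): { -1, -3/4, -11/16 | -43/64, -21/32, -5/8, -1/2, 0 } ⇒ -87/128
edge 9 of 15 (BLUE): { -1, -3/4, -11/16, -87/128 | -43/64, -21/32, -5/8, -1/2, 0 } ⇒ -173/256
edge 10 of 15 (RED): { -1, -3/4, -11/16, -87/128 | -173/256, -43/64, -21/32, -5/8, -1/2, 0 } ⇒ -347/512
edge 11 of 15 (RED): { -1, -3/4, -11/16, -87/128 | -347/512, -173/256, -43/64, -21/32, -5/8, -1/2, 0 } ⇒ -695/1024
edge 12 of 15 (RED): { -1, -3/4, -11/16, -87/128 | -695/1024, -347/512, -173/256, -43/64, -21/32, -5/8, -1/2, 0 } ⇒ -1391/2048
edge 13 of 15 (BLUE): { -1, -3/4, -11/16, -87/128, -1391/2048 | -695/1024, -347/512, -173/256, -43/64, -21/32, -5/8, -1/2, 0 } ⇒ -2781/4096
edge 14 of 15 (BLUE): { -1, -3/4, -11/16, -87/128, -1391/2048, -2781/4096 | -695/1024, -347/512, -173/256, -43/64, -21/32, -5/8, -1/2, 0 } ⇒ -5561/8192
edge 15 of 15 (RED): { -1, -3/4, -11/16, -87/128, -1391/2048, -2781/4096 | -5561/8192, -695/1024, -347/512, -173/256, -43/64, -21/32, -5/8, -1/2, 0 } ⇒ -11123/16384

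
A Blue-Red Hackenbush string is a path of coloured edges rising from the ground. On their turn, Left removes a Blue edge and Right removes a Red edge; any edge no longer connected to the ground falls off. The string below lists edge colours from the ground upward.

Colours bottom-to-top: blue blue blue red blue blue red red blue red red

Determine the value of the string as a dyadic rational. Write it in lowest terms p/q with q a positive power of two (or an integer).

edge 1 of 11 (blue): { 0 | none } — 1
edge 2 of 11 (blue): { 0,1 | none } — 2
edge 3 of 11 (blue): { 0,1,2 | none } — 3
edge 4 of 11 (red): { 0,1,2 | 3 } — 5/2
edge 5 of 11 (blue): { 0,1,2,5/2 | 3 } — 11/4
edge 6 of 11 (blue): { 0,1,2,5/2,11/4 | 3 } — 23/8
edge 7 of 11 (red): { 0,1,2,5/2,11/4 | 23/8,3 } — 45/16
edge 8 of 11 (red): { 0,1,2,5/2,11/4 | 45/16,23/8,3 } — 89/32
edge 9 of 11 (blue): { 0,1,2,5/2,11/4,89/32 | 45/16,23/8,3 } — 179/64
edge 10 of 11 (red): { 0,1,2,5/2,11/4,89/32 | 179/64,45/16,23/8,3 } — 357/128
edge 11 of 11 (red): { 0,1,2,5/2,11/4,89/32 | 357/128,179/64,45/16,23/8,3 } — 713/256

713/256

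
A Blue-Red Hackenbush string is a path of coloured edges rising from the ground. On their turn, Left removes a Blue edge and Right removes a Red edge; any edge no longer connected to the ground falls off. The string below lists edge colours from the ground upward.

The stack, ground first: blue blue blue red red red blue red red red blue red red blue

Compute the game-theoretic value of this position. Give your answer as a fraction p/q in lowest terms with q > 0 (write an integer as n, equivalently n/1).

4371/2048

Build G(s[:k]) for k = 1..14, string s = blue blue blue red red red blue red red red blue red red blue.
b: Left { 0 }, Right {  } -> simplest 1
bb: Left { 0,1 }, Right {  } -> simplest 2
bbb: Left { 0,1,2 }, Right {  } -> simplest 3
bbbr: Left { 0,1,2 }, Right { 3 } -> simplest 5/2
bbbrr: Left { 0,1,2 }, Right { 5/2,3 } -> simplest 9/4
bbbrrr: Left { 0,1,2 }, Right { 9/4,5/2,3 } -> simplest 17/8
bbbrrrb: Left { 0,1,2,17/8 }, Right { 9/4,5/2,3 } -> simplest 35/16
bbbrrrbr: Left { 0,1,2,17/8 }, Right { 35/16,9/4,5/2,3 } -> simplest 69/32
bbbrrrbrr: Left { 0,1,2,17/8 }, Right { 69/32,35/16,9/4,5/2,3 } -> simplest 137/64
bbbrrrbrrr: Left { 0,1,2,17/8 }, Right { 137/64,69/32,35/16,9/4,5/2,3 } -> simplest 273/128
bbbrrrbrrrb: Left { 0,1,2,17/8,273/128 }, Right { 137/64,69/32,35/16,9/4,5/2,3 } -> simplest 547/256
bbbrrrbrrrbr: Left { 0,1,2,17/8,273/128 }, Right { 547/256,137/64,69/32,35/16,9/4,5/2,3 } -> simplest 1093/512
bbbrrrbrrrbrr: Left { 0,1,2,17/8,273/128 }, Right { 1093/512,547/256,137/64,69/32,35/16,9/4,5/2,3 } -> simplest 2185/1024
bbbrrrbrrrbrrb: Left { 0,1,2,17/8,273/128,2185/1024 }, Right { 1093/512,547/256,137/64,69/32,35/16,9/4,5/2,3 } -> simplest 4371/2048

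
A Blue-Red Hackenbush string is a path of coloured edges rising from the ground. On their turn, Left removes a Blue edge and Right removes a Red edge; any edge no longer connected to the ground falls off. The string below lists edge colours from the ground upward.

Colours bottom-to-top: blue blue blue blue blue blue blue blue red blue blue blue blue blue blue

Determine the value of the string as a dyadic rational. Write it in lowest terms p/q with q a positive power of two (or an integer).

G_1 [b]  L=[0]  R=[]  — 1
G_2 [bb]  L=[0,1]  R=[]  — 2
G_3 [bbb]  L=[0,1,2]  R=[]  — 3
G_4 [bbbb]  L=[0,1,2,3]  R=[]  — 4
G_5 [bbbbb]  L=[0,1,2,3,4]  R=[]  — 5
G_6 [bbbbbb]  L=[0,1,2,3,4,5]  R=[]  — 6
G_7 [bbbbbbb]  L=[0,1,2,3,4,5,6]  R=[]  — 7
G_8 [bbbbbbbb]  L=[0,1,2,3,4,5,6,7]  R=[]  — 8
G_9 [bbbbbbbbr]  L=[0,1,2,3,4,5,6,7]  R=[8]  — 15/2
G_10 [bbbbbbbbrb]  L=[0,1,2,3,4,5,6,7,15/2]  R=[8]  — 31/4
G_11 [bbbbbbbbrbb]  L=[0,1,2,3,4,5,6,7,15/2,31/4]  R=[8]  — 63/8
G_12 [bbbbbbbbrbbb]  L=[0,1,2,3,4,5,6,7,15/2,31/4,63/8]  R=[8]  — 127/16
G_13 [bbbbbbbbrbbbb]  L=[0,1,2,3,4,5,6,7,15/2,31/4,63/8,127/16]  R=[8]  — 255/32
G_14 [bbbbbbbbrbbbbb]  L=[0,1,2,3,4,5,6,7,15/2,31/4,63/8,127/16,255/32]  R=[8]  — 511/64
G_15 [bbbbbbbbrbbbbbb]  L=[0,1,2,3,4,5,6,7,15/2,31/4,63/8,127/16,255/32,511/64]  R=[8]  — 1023/128

1023/128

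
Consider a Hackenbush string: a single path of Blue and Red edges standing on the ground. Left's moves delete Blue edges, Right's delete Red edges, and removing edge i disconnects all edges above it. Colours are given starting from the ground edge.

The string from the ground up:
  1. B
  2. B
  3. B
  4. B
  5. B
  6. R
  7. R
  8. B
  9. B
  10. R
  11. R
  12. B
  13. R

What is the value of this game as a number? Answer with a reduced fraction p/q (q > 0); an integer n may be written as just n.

B: Left { 0 }, Right {  } — simplest 1
BB: Left { 0,1 }, Right {  } — simplest 2
BBB: Left { 0,1,2 }, Right {  } — simplest 3
BBBB: Left { 0,1,2,3 }, Right {  } — simplest 4
BBBBB: Left { 0,1,2,3,4 }, Right {  } — simplest 5
BBBBBR: Left { 0,1,2,3,4 }, Right { 5 } — simplest 9/2
BBBBBRR: Left { 0,1,2,3,4 }, Right { 9/2,5 } — simplest 17/4
BBBBBRRB: Left { 0,1,2,3,4,17/4 }, Right { 9/2,5 } — simplest 35/8
BBBBBRRBB: Left { 0,1,2,3,4,17/4,35/8 }, Right { 9/2,5 } — simplest 71/16
BBBBBRRBBR: Left { 0,1,2,3,4,17/4,35/8 }, Right { 71/16,9/2,5 } — simplest 141/32
BBBBBRRBBRR: Left { 0,1,2,3,4,17/4,35/8 }, Right { 141/32,71/16,9/2,5 } — simplest 281/64
BBBBBRRBBRRB: Left { 0,1,2,3,4,17/4,35/8,281/64 }, Right { 141/32,71/16,9/2,5 } — simplest 563/128
BBBBBRRBBRRBR: Left { 0,1,2,3,4,17/4,35/8,281/64 }, Right { 563/128,141/32,71/16,9/2,5 } — simplest 1125/256

1125/256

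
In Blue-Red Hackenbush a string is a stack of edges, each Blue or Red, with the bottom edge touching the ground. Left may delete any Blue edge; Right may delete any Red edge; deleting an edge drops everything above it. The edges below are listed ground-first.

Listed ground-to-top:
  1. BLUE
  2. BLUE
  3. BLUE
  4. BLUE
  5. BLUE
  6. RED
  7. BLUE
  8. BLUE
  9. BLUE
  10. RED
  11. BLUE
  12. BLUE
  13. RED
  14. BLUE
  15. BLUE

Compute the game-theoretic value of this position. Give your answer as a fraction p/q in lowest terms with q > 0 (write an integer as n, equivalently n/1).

Prefix values for BLUE BLUE BLUE BLUE BLUE RED BLUE BLUE BLUE RED BLUE BLUE RED BLUE BLUE via {L|R} + simplicity:
v(B) = { 0 | (no moves) } ⇒ 1
v(BB) = { 0, 1 | (no moves) } ⇒ 2
v(BBB) = { 0, 1, 2 | (no moves) } ⇒ 3
v(BBBB) = { 0, 1, 2, 3 | (no moves) } ⇒ 4
v(BBBBB) = { 0, 1, 2, 3, 4 | (no moves) } ⇒ 5
v(BBBBBR) = { 0, 1, 2, 3, 4 | 5 } ⇒ 9/2
v(BBBBBRB) = { 0, 1, 2, 3, 4, 9/2 | 5 } ⇒ 19/4
v(BBBBBRBB) = { 0, 1, 2, 3, 4, 9/2, 19/4 | 5 } ⇒ 39/8
v(BBBBBRBBB) = { 0, 1, 2, 3, 4, 9/2, 19/4, 39/8 | 5 } ⇒ 79/16
v(BBBBBRBBBR) = { 0, 1, 2, 3, 4, 9/2, 19/4, 39/8 | 79/16, 5 } ⇒ 157/32
v(BBBBBRBBBRB) = { 0, 1, 2, 3, 4, 9/2, 19/4, 39/8, 157/32 | 79/16, 5 } ⇒ 315/64
v(BBBBBRBBBRBB) = { 0, 1, 2, 3, 4, 9/2, 19/4, 39/8, 157/32, 315/64 | 79/16, 5 } ⇒ 631/128
v(BBBBBRBBBRBBR) = { 0, 1, 2, 3, 4, 9/2, 19/4, 39/8, 157/32, 315/64 | 631/128, 79/16, 5 } ⇒ 1261/256
v(BBBBBRBBBRBBRB) = { 0, 1, 2, 3, 4, 9/2, 19/4, 39/8, 157/32, 315/64, 1261/256 | 631/128, 79/16, 5 } ⇒ 2523/512
v(BBBBBRBBBRBBRBB) = { 0, 1, 2, 3, 4, 9/2, 19/4, 39/8, 157/32, 315/64, 1261/256, 2523/512 | 631/128, 79/16, 5 } ⇒ 5047/1024

5047/1024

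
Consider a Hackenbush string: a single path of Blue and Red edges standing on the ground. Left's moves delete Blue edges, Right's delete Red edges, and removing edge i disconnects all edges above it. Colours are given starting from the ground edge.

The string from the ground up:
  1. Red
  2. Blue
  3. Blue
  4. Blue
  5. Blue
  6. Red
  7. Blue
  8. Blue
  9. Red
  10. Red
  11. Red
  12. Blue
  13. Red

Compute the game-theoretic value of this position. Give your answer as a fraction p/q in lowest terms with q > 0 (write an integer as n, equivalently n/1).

Build v(s[:k]) for k = 1..13, string s = Red Blue Blue Blue Blue Red Blue Blue Red Red Red Blue Red.
1 of 13 · R · max L −∞ · min R 0 => -1
2 of 13 · RB · max L -1 · min R 0 => -1/2
3 of 13 · RBB · max L -1/2 · min R 0 => -1/4
4 of 13 · RBBB · max L -1/4 · min R 0 => -1/8
5 of 13 · RBBBB · max L -1/8 · min R 0 => -1/16
6 of 13 · RBBBBR · max L -1/8 · min R -1/16 => -3/32
7 of 13 · RBBBBRB · max L -3/32 · min R -1/16 => -5/64
8 of 13 · RBBBBRBB · max L -5/64 · min R -1/16 => -9/128
9 of 13 · RBBBBRBBR · max L -5/64 · min R -9/128 => -19/256
10 of 13 · RBBBBRBBRR · max L -5/64 · min R -19/256 => -39/512
11 of 13 · RBBBBRBBRRR · max L -5/64 · min R -39/512 => -79/1024
12 of 13 · RBBBBRBBRRRB · max L -79/1024 · min R -39/512 => -157/2048
13 of 13 · RBBBBRBBRRRBR · max L -79/1024 · min R -157/2048 => -315/4096

-315/4096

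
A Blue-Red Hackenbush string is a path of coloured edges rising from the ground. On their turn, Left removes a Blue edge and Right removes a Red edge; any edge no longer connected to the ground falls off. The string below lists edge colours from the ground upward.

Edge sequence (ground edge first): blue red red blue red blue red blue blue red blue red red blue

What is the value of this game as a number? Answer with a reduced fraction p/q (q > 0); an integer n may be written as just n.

Recurse on prefixes of the 14-edge string blue red red blue red blue red blue blue red blue red red blue:
val(b) = { 0 | ∅ } => 1
val(br) = { 0 | 1 } => 1/2
val(brr) = { 0 | 1/2; 1 } => 1/4
val(brrb) = { 0; 1/4 | 1/2; 1 } => 3/8
val(brrbr) = { 0; 1/4 | 3/8; 1/2; 1 } => 5/16
val(brrbrb) = { 0; 1/4; 5/16 | 3/8; 1/2; 1 } => 11/32
val(brrbrbr) = { 0; 1/4; 5/16 | 11/32; 3/8; 1/2; 1 } => 21/64
val(brrbrbrb) = { 0; 1/4; 5/16; 21/64 | 11/32; 3/8; 1/2; 1 } => 43/128
val(brrbrbrbb) = { 0; 1/4; 5/16; 21/64; 43/128 | 11/32; 3/8; 1/2; 1 } => 87/256
val(brrbrbrbbr) = { 0; 1/4; 5/16; 21/64; 43/128 | 87/256; 11/32; 3/8; 1/2; 1 } => 173/512
val(brrbrbrbbrb) = { 0; 1/4; 5/16; 21/64; 43/128; 173/512 | 87/256; 11/32; 3/8; 1/2; 1 } => 347/1024
val(brrbrbrbbrbr) = { 0; 1/4; 5/16; 21/64; 43/128; 173/512 | 347/1024; 87/256; 11/32; 3/8; 1/2; 1 } => 693/2048
val(brrbrbrbbrbrr) = { 0; 1/4; 5/16; 21/64; 43/128; 173/512 | 693/2048; 347/1024; 87/256; 11/32; 3/8; 1/2; 1 } => 1385/4096
val(brrbrbrbbrbrrb) = { 0; 1/4; 5/16; 21/64; 43/128; 173/512; 1385/4096 | 693/2048; 347/1024; 87/256; 11/32; 3/8; 1/2; 1 } => 2771/8192

2771/8192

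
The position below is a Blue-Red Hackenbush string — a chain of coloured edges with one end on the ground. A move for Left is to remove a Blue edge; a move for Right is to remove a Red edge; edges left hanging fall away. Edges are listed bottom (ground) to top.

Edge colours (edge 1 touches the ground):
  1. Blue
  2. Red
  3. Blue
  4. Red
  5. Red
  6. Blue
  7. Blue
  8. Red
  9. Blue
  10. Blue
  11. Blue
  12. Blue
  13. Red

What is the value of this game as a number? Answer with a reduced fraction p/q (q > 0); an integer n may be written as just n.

2493/4096

step 1: add Blue to get B; options L={ 0 } R={ — } → 1
step 2: add Red to get BR; options L={ 0 } R={ 1 } → 1/2
step 3: add Blue to get BRB; options L={ 0 1/2 } R={ 1 } → 3/4
step 4: add Red to get BRBR; options L={ 0 1/2 } R={ 3/4 1 } → 5/8
step 5: add Red to get BRBRR; options L={ 0 1/2 } R={ 5/8 3/4 1 } → 9/16
step 6: add Blue to get BRBRRB; options L={ 0 1/2 9/16 } R={ 5/8 3/4 1 } → 19/32
step 7: add Blue to get BRBRRBB; options L={ 0 1/2 9/16 19/32 } R={ 5/8 3/4 1 } → 39/64
step 8: add Red to get BRBRRBBR; options L={ 0 1/2 9/16 19/32 } R={ 39/64 5/8 3/4 1 } → 77/128
step 9: add Blue to get BRBRRBBRB; options L={ 0 1/2 9/16 19/32 77/128 } R={ 39/64 5/8 3/4 1 } → 155/256
step 10: add Blue to get BRBRRBBRBB; options L={ 0 1/2 9/16 19/32 77/128 155/256 } R={ 39/64 5/8 3/4 1 } → 311/512
step 11: add Blue to get BRBRRBBRBBB; options L={ 0 1/2 9/16 19/32 77/128 155/256 311/512 } R={ 39/64 5/8 3/4 1 } → 623/1024
step 12: add Blue to get BRBRRBBRBBBB; options L={ 0 1/2 9/16 19/32 77/128 155/256 311/512 623/1024 } R={ 39/64 5/8 3/4 1 } → 1247/2048
step 13: add Red to get BRBRRBBRBBBBR; options L={ 0 1/2 9/16 19/32 77/128 155/256 311/512 623/1024 } R={ 1247/2048 39/64 5/8 3/4 1 } → 2493/4096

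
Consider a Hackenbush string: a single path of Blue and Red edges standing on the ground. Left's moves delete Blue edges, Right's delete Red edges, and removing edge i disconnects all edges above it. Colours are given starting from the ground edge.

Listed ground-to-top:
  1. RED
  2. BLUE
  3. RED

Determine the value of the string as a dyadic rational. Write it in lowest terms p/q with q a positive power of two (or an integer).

step 1: add RED to get R; options L={ · } R={ 0 } — -1
step 2: add BLUE to get RB; options L={ -1 } R={ 0 } — -1/2
step 3: add RED to get RBR; options L={ -1 } R={ -1/2,0 } — -3/4

-3/4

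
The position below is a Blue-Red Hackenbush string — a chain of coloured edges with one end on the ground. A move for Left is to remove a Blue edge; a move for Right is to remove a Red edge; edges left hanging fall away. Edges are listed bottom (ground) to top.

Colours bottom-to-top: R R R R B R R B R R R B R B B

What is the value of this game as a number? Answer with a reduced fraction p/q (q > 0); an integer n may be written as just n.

Recurse on prefixes of the 15-edge string R R R R B R R B R R R B R B B:
step 1: add R to get R; options L={ · } R={ 0 } so -1
step 2: add R to get RR; options L={ · } R={ -1 0 } so -2
step 3: add R to get RRR; options L={ · } R={ -2 -1 0 } so -3
step 4: add R to get RRRR; options L={ · } R={ -3 -2 -1 0 } so -4
step 5: add B to get RRRRB; options L={ -4 } R={ -3 -2 -1 0 } so -7/2
step 6: add R to get RRRRBR; options L={ -4 } R={ -7/2 -3 -2 -1 0 } so -15/4
step 7: add R to get RRRRBRR; options L={ -4 } R={ -15/4 -7/2 -3 -2 -1 0 } so -31/8
step 8: add B to get RRRRBRRB; options L={ -4 -31/8 } R={ -15/4 -7/2 -3 -2 -1 0 } so -61/16
step 9: add R to get RRRRBRRBR; options L={ -4 -31/8 } R={ -61/16 -15/4 -7/2 -3 -2 -1 0 } so -123/32
step 10: add R to get RRRRBRRBRR; options L={ -4 -31/8 } R={ -123/32 -61/16 -15/4 -7/2 -3 -2 -1 0 } so -247/64
step 11: add R to get RRRRBRRBRRR; options L={ -4 -31/8 } R={ -247/64 -123/32 -61/16 -15/4 -7/2 -3 -2 -1 0 } so -495/128
step 12: add B to get RRRRBRRBRRRB; options L={ -4 -31/8 -495/128 } R={ -247/64 -123/32 -61/16 -15/4 -7/2 -3 -2 -1 0 } so -989/256
step 13: add R to get RRRRBRRBRRRBR; options L={ -4 -31/8 -495/128 } R={ -989/256 -247/64 -123/32 -61/16 -15/4 -7/2 -3 -2 -1 0 } so -1979/512
step 14: add B to get RRRRBRRBRRRBRB; options L={ -4 -31/8 -495/128 -1979/512 } R={ -989/256 -247/64 -123/32 -61/16 -15/4 -7/2 -3 -2 -1 0 } so -3957/1024
step 15: add B to get RRRRBRRBRRRBRBB; options L={ -4 -31/8 -495/128 -1979/512 -3957/1024 } R={ -989/256 -247/64 -123/32 -61/16 -15/4 -7/2 -3 -2 -1 0 } so -7913/2048

-7913/2048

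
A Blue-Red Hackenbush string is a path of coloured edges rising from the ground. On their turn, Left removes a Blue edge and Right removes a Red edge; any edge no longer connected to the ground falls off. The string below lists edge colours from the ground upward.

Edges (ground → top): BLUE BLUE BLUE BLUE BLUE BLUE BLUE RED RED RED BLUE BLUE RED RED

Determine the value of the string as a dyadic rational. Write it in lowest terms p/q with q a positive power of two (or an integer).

Recurse on prefixes of the 14-edge string BLUE BLUE BLUE BLUE BLUE BLUE BLUE RED RED RED BLUE BLUE RED RED:
B: Left { 0 }, Right { none } -> simplest 1
BB: Left { 0,1 }, Right { none } -> simplest 2
BBB: Left { 0,1,2 }, Right { none } -> simplest 3
BBBB: Left { 0,1,2,3 }, Right { none } -> simplest 4
BBBBB: Left { 0,1,2,3,4 }, Right { none } -> simplest 5
BBBBBB: Left { 0,1,2,3,4,5 }, Right { none } -> simplest 6
BBBBBBB: Left { 0,1,2,3,4,5,6 }, Right { none } -> simplest 7
BBBBBBBR: Left { 0,1,2,3,4,5,6 }, Right { 7 } -> simplest 13/2
BBBBBBBRR: Left { 0,1,2,3,4,5,6 }, Right { 13/2,7 } -> simplest 25/4
BBBBBBBRRR: Left { 0,1,2,3,4,5,6 }, Right { 25/4,13/2,7 } -> simplest 49/8
BBBBBBBRRRB: Left { 0,1,2,3,4,5,6,49/8 }, Right { 25/4,13/2,7 } -> simplest 99/16
BBBBBBBRRRBB: Left { 0,1,2,3,4,5,6,49/8,99/16 }, Right { 25/4,13/2,7 } -> simplest 199/32
BBBBBBBRRRBBR: Left { 0,1,2,3,4,5,6,49/8,99/16 }, Right { 199/32,25/4,13/2,7 } -> simplest 397/64
BBBBBBBRRRBBRR: Left { 0,1,2,3,4,5,6,49/8,99/16 }, Right { 397/64,199/32,25/4,13/2,7 } -> simplest 793/128

793/128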